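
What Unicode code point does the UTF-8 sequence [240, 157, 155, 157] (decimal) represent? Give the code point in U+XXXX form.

U+1D6DD

Leading byte 0xF0 = 11110000 matches 11110xxx → 4-byte sequence.
Byte 1: 0xF0 = 11110000, payload 000 (3 bits).
Byte 2: 0x9D = 10011101 (10xxxxxx ✓), payload 011101.
Byte 3: 0x9B = 10011011 (10xxxxxx ✓), payload 011011.
Byte 4: 0x9D = 10011101 (10xxxxxx ✓), payload 011101.
Concatenate: 000011101011011011101 = 0x1D6DD (21 bits → U+1D6DD).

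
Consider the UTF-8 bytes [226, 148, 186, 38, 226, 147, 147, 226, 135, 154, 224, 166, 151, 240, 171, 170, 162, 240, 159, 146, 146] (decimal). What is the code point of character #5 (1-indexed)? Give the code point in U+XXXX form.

Offset 0: leading byte 0xE2 = 11100010 → 3-byte char #1 = E2 94 BA.
Offset 3: leading byte 0x26 = 00100110 → 1-byte char #2 = 26.
Offset 4: leading byte 0xE2 = 11100010 → 3-byte char #3 = E2 93 93.
Offset 7: leading byte 0xE2 = 11100010 → 3-byte char #4 = E2 87 9A.
Offset 10: leading byte 0xE0 = 11100000 → 3-byte char #5 = E0 A6 97.
Leading byte 0xE0 = 11100000 matches 1110xxxx → 3-byte sequence.
Byte 1: 0xE0 = 11100000, payload 0000 (4 bits).
Byte 2: 0xA6 = 10100110 (10xxxxxx ✓), payload 100110.
Byte 3: 0x97 = 10010111 (10xxxxxx ✓), payload 010111.
Concatenate: 0000100110010111 = 0x997 (16 bits → U+0997).

U+0997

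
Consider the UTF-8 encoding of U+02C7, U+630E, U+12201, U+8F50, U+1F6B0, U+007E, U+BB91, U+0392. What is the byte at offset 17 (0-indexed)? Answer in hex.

U+02C7 → 2-byte form CB 87 at offsets 0–1.
U+630E → 3-byte form E6 8C 8E at offsets 2–4.
U+12201 → 4-byte form F0 92 88 81 at offsets 5–8.
U+8F50 → 3-byte form E8 BD 90 at offsets 9–11.
U+1F6B0 → 4-byte form F0 9F 9A B0 at offsets 12–15.
U+007E → 1-byte form 7E at offsets 16–16.
U+BB91 → 3-byte form EB AE 91 at offsets 17–19.
Offset 17 falls in char 7's range; it's byte 1 of EB AE 91 = 0xEB.

0xEB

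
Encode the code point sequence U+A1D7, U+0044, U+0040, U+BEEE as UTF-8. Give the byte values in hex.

U+A1D7: 3-byte form → EA 87 97.
U+0044: 1-byte form → 44.
U+0040: 1-byte form → 40.
U+BEEE: 3-byte form → EB BB AE.
Concatenated (8 bytes): EA 87 97 44 40 EB BB AE.

EA 87 97 44 40 EB BB AE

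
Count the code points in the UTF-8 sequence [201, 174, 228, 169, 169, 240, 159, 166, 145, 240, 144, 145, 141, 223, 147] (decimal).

Byte at offset 0: 0xC9 = 11001001 → 2-byte char (#1). Advance 2.
Byte at offset 2: 0xE4 = 11100100 → 3-byte char (#2). Advance 3.
Byte at offset 5: 0xF0 = 11110000 → 4-byte char (#3). Advance 4.
Byte at offset 9: 0xF0 = 11110000 → 4-byte char (#4). Advance 4.
Byte at offset 13: 0xDF = 11011111 → 2-byte char (#5). Advance 2.
Reached end at offset 15 after 5 code points.

5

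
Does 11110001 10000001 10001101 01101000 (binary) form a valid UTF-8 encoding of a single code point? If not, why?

invalid (non-continuation byte where continuation expected)

Leading byte 0xF1 = 11110001 → 4-byte form.
Byte 4 is 0x68 = 01101000, which is not 10xxxxxx — expected a continuation byte.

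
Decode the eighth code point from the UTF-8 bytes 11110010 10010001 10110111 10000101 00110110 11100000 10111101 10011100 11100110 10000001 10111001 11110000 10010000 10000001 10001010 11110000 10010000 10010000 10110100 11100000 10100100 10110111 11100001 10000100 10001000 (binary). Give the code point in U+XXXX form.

U+1108

Offset 0: leading byte 0xF2 = 11110010 → 4-byte char #1 = F2 91 B7 85.
Offset 4: leading byte 0x36 = 00110110 → 1-byte char #2 = 36.
Offset 5: leading byte 0xE0 = 11100000 → 3-byte char #3 = E0 BD 9C.
Offset 8: leading byte 0xE6 = 11100110 → 3-byte char #4 = E6 81 B9.
Offset 11: leading byte 0xF0 = 11110000 → 4-byte char #5 = F0 90 81 8A.
Offset 15: leading byte 0xF0 = 11110000 → 4-byte char #6 = F0 90 90 B4.
Offset 19: leading byte 0xE0 = 11100000 → 3-byte char #7 = E0 A4 B7.
Offset 22: leading byte 0xE1 = 11100001 → 3-byte char #8 = E1 84 88.
Leading byte 0xE1 = 11100001 matches 1110xxxx → 3-byte sequence.
Byte 1: 0xE1 = 11100001, payload 0001 (4 bits).
Byte 2: 0x84 = 10000100 (10xxxxxx ✓), payload 000100.
Byte 3: 0x88 = 10001000 (10xxxxxx ✓), payload 001000.
Concatenate: 0001000100001000 = 0x1108 (16 bits → U+1108).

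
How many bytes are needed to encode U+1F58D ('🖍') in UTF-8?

U+1F58D = 0x1F58D. UTF-8 uses 1 byte below 0x80, 2 below 0x800, 3 below 0x10000, 4 up to 0x10FFFF. 0x1F58D is in U+10000–U+10FFFF → 4 bytes.

4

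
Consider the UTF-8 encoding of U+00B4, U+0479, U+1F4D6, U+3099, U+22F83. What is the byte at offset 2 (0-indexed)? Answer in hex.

U+00B4 → 2-byte form C2 B4 at offsets 0–1.
U+0479 → 2-byte form D1 B9 at offsets 2–3.
Offset 2 falls in char 2's range; it's byte 1 of D1 B9 = 0xD1.

0xD1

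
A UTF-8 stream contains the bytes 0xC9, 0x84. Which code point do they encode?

Leading byte 0xC9 = 11001001 matches 110xxxxx → 2-byte sequence.
Byte 1: 0xC9 = 11001001, payload 01001 (5 bits).
Byte 2: 0x84 = 10000100 (10xxxxxx ✓), payload 000100.
Concatenate: 01001000100 = 0x244 (11 bits → U+0244).

U+0244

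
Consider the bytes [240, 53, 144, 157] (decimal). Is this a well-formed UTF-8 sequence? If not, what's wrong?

Leading byte 0xF0 = 11110000 → 4-byte form.
Byte 2 is 0x35 = 00110101, which is not 10xxxxxx — expected a continuation byte.

invalid (non-continuation byte where continuation expected)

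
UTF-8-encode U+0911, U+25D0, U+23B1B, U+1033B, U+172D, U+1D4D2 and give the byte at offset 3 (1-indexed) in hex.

1-indexed offset 3 is 0-indexed offset 2.
U+0911 → 3-byte form E0 A4 91 at offsets 0–2.
Offset 2 falls in char 1's range; it's byte 3 of E0 A4 91 = 0x91.

0x91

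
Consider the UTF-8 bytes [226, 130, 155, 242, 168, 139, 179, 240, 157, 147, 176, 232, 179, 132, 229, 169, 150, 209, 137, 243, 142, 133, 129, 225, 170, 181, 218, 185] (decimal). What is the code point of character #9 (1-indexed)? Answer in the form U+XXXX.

U+06B9

Offset 0: leading byte 0xE2 = 11100010 → 3-byte char #1 = E2 82 9B.
Offset 3: leading byte 0xF2 = 11110010 → 4-byte char #2 = F2 A8 8B B3.
Offset 7: leading byte 0xF0 = 11110000 → 4-byte char #3 = F0 9D 93 B0.
Offset 11: leading byte 0xE8 = 11101000 → 3-byte char #4 = E8 B3 84.
Offset 14: leading byte 0xE5 = 11100101 → 3-byte char #5 = E5 A9 96.
Offset 17: leading byte 0xD1 = 11010001 → 2-byte char #6 = D1 89.
Offset 19: leading byte 0xF3 = 11110011 → 4-byte char #7 = F3 8E 85 81.
Offset 23: leading byte 0xE1 = 11100001 → 3-byte char #8 = E1 AA B5.
Offset 26: leading byte 0xDA = 11011010 → 2-byte char #9 = DA B9.
Leading byte 0xDA = 11011010 matches 110xxxxx → 2-byte sequence.
Byte 1: 0xDA = 11011010, payload 11010 (5 bits).
Byte 2: 0xB9 = 10111001 (10xxxxxx ✓), payload 111001.
Concatenate: 11010111001 = 0x6B9 (11 bits → U+06B9).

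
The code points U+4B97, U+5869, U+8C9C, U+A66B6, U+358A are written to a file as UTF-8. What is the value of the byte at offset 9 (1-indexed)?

1-indexed offset 9 is 0-indexed offset 8.
U+4B97 → 3-byte form E4 AE 97 at offsets 0–2.
U+5869 → 3-byte form E5 A1 A9 at offsets 3–5.
U+8C9C → 3-byte form E8 B2 9C at offsets 6–8.
Offset 8 falls in char 3's range; it's byte 3 of E8 B2 9C = 0x9C.

0x9C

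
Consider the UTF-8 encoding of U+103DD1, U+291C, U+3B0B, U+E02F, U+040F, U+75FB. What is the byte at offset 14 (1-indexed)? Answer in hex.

1-indexed offset 14 is 0-indexed offset 13.
U+103DD1 → 4-byte form F4 83 B7 91 at offsets 0–3.
U+291C → 3-byte form E2 A4 9C at offsets 4–6.
U+3B0B → 3-byte form E3 AC 8B at offsets 7–9.
U+E02F → 3-byte form EE 80 AF at offsets 10–12.
U+040F → 2-byte form D0 8F at offsets 13–14.
Offset 13 falls in char 5's range; it's byte 1 of D0 8F = 0xD0.

0xD0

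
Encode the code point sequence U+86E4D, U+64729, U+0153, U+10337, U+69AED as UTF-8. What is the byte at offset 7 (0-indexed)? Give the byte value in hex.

U+86E4D → 4-byte form F2 86 B9 8D at offsets 0–3.
U+64729 → 4-byte form F1 A4 9C A9 at offsets 4–7.
Offset 7 falls in char 2's range; it's byte 4 of F1 A4 9C A9 = 0xA9.

0xA9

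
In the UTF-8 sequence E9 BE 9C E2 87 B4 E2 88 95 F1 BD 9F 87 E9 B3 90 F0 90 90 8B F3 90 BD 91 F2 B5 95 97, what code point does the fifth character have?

U+9CD0

Offset 0: leading byte 0xE9 = 11101001 → 3-byte char #1 = E9 BE 9C.
Offset 3: leading byte 0xE2 = 11100010 → 3-byte char #2 = E2 87 B4.
Offset 6: leading byte 0xE2 = 11100010 → 3-byte char #3 = E2 88 95.
Offset 9: leading byte 0xF1 = 11110001 → 4-byte char #4 = F1 BD 9F 87.
Offset 13: leading byte 0xE9 = 11101001 → 3-byte char #5 = E9 B3 90.
Leading byte 0xE9 = 11101001 matches 1110xxxx → 3-byte sequence.
Byte 1: 0xE9 = 11101001, payload 1001 (4 bits).
Byte 2: 0xB3 = 10110011 (10xxxxxx ✓), payload 110011.
Byte 3: 0x90 = 10010000 (10xxxxxx ✓), payload 010000.
Concatenate: 1001110011010000 = 0x9CD0 (16 bits → U+9CD0).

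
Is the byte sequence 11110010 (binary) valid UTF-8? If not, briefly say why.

Leading byte 0xF2 = 11110010 → 4-byte form, but only 1 byte is present.

invalid (sequence truncated)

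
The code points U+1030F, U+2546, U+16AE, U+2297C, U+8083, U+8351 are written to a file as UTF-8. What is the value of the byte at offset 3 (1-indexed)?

0x8C

1-indexed offset 3 is 0-indexed offset 2.
U+1030F → 4-byte form F0 90 8C 8F at offsets 0–3.
Offset 2 falls in char 1's range; it's byte 3 of F0 90 8C 8F = 0x8C.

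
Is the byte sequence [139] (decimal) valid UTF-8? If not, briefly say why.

Byte 0x8B = 10001011 has the form 10xxxxxx — a continuation byte — but there is no preceding leading byte.

invalid (continuation byte with no leading byte)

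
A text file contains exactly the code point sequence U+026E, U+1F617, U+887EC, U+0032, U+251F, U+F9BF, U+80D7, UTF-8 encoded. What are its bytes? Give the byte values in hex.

C9 AE F0 9F 98 97 F2 88 9F AC 32 E2 94 9F EF A6 BF E8 83 97

U+026E: 2-byte form → C9 AE.
U+1F617: 4-byte form → F0 9F 98 97.
U+887EC: 4-byte form → F2 88 9F AC.
U+0032: 1-byte form → 32.
U+251F: 3-byte form → E2 94 9F.
U+F9BF: 3-byte form → EF A6 BF.
U+80D7: 3-byte form → E8 83 97.
Concatenated (20 bytes): C9 AE F0 9F 98 97 F2 88 9F AC 32 E2 94 9F EF A6 BF E8 83 97.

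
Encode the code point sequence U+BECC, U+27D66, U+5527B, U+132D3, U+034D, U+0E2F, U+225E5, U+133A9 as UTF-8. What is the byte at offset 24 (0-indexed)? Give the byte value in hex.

U+BECC → 3-byte form EB BB 8C at offsets 0–2.
U+27D66 → 4-byte form F0 A7 B5 A6 at offsets 3–6.
U+5527B → 4-byte form F1 95 89 BB at offsets 7–10.
U+132D3 → 4-byte form F0 93 8B 93 at offsets 11–14.
U+034D → 2-byte form CD 8D at offsets 15–16.
U+0E2F → 3-byte form E0 B8 AF at offsets 17–19.
U+225E5 → 4-byte form F0 A2 97 A5 at offsets 20–23.
U+133A9 → 4-byte form F0 93 8E A9 at offsets 24–27.
Offset 24 falls in char 8's range; it's byte 1 of F0 93 8E A9 = 0xF0.

0xF0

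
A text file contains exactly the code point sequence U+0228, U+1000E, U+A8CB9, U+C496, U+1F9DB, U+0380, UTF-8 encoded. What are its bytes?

U+0228: 2-byte form → C8 A8.
U+1000E: 4-byte form → F0 90 80 8E.
U+A8CB9: 4-byte form → F2 A8 B2 B9.
U+C496: 3-byte form → EC 92 96.
U+1F9DB: 4-byte form → F0 9F A7 9B.
U+0380: 2-byte form → CE 80.
Concatenated (19 bytes): C8 A8 F0 90 80 8E F2 A8 B2 B9 EC 92 96 F0 9F A7 9B CE 80.

C8 A8 F0 90 80 8E F2 A8 B2 B9 EC 92 96 F0 9F A7 9B CE 80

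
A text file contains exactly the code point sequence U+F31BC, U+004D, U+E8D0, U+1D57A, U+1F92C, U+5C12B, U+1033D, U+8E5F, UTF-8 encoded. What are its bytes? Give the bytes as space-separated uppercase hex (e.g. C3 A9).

U+F31BC: 4-byte form → F3 B3 86 BC.
U+004D: 1-byte form → 4D.
U+E8D0: 3-byte form → EE A3 90.
U+1D57A: 4-byte form → F0 9D 95 BA.
U+1F92C: 4-byte form → F0 9F A4 AC.
U+5C12B: 4-byte form → F1 9C 84 AB.
U+1033D: 4-byte form → F0 90 8C BD.
U+8E5F: 3-byte form → E8 B9 9F.
Concatenated (27 bytes): F3 B3 86 BC 4D EE A3 90 F0 9D 95 BA F0 9F A4 AC F1 9C 84 AB F0 90 8C BD E8 B9 9F.

F3 B3 86 BC 4D EE A3 90 F0 9D 95 BA F0 9F A4 AC F1 9C 84 AB F0 90 8C BD E8 B9 9F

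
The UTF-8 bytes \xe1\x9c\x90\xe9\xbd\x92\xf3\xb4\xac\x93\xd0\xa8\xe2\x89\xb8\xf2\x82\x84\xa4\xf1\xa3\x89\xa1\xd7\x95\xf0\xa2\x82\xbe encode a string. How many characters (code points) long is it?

9

Byte at offset 0: 0xE1 = 11100001 → 3-byte char (#1). Advance 3.
Byte at offset 3: 0xE9 = 11101001 → 3-byte char (#2). Advance 3.
Byte at offset 6: 0xF3 = 11110011 → 4-byte char (#3). Advance 4.
Byte at offset 10: 0xD0 = 11010000 → 2-byte char (#4). Advance 2.
Byte at offset 12: 0xE2 = 11100010 → 3-byte char (#5). Advance 3.
Byte at offset 15: 0xF2 = 11110010 → 4-byte char (#6). Advance 4.
Byte at offset 19: 0xF1 = 11110001 → 4-byte char (#7). Advance 4.
Byte at offset 23: 0xD7 = 11010111 → 2-byte char (#8). Advance 2.
Byte at offset 25: 0xF0 = 11110000 → 4-byte char (#9). Advance 4.
Reached end at offset 29 after 9 code points.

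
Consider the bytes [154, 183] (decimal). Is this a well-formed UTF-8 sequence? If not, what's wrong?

invalid (continuation byte with no leading byte)

Byte 0x9A = 10011010 has the form 10xxxxxx — a continuation byte — but there is no preceding leading byte.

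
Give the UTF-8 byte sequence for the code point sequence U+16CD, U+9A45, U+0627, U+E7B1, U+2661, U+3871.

E1 9B 8D E9 A9 85 D8 A7 EE 9E B1 E2 99 A1 E3 A1 B1

U+16CD: 3-byte form → E1 9B 8D.
U+9A45: 3-byte form → E9 A9 85.
U+0627: 2-byte form → D8 A7.
U+E7B1: 3-byte form → EE 9E B1.
U+2661: 3-byte form → E2 99 A1.
U+3871: 3-byte form → E3 A1 B1.
Concatenated (17 bytes): E1 9B 8D E9 A9 85 D8 A7 EE 9E B1 E2 99 A1 E3 A1 B1.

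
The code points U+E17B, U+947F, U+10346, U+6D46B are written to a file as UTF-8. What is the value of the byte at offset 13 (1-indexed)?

1-indexed offset 13 is 0-indexed offset 12.
U+E17B → 3-byte form EE 85 BB at offsets 0–2.
U+947F → 3-byte form E9 91 BF at offsets 3–5.
U+10346 → 4-byte form F0 90 8D 86 at offsets 6–9.
U+6D46B → 4-byte form F1 AD 91 AB at offsets 10–13.
Offset 12 falls in char 4's range; it's byte 3 of F1 AD 91 AB = 0x91.

0x91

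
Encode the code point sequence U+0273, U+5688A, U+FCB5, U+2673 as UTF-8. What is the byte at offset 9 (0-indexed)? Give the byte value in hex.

U+0273 → 2-byte form C9 B3 at offsets 0–1.
U+5688A → 4-byte form F1 96 A2 8A at offsets 2–5.
U+FCB5 → 3-byte form EF B2 B5 at offsets 6–8.
U+2673 → 3-byte form E2 99 B3 at offsets 9–11.
Offset 9 falls in char 4's range; it's byte 1 of E2 99 B3 = 0xE2.

0xE2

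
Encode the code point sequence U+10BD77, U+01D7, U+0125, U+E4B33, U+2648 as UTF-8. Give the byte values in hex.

F4 8B B5 B7 C7 97 C4 A5 F3 A4 AC B3 E2 99 88

U+10BD77: 4-byte form → F4 8B B5 B7.
U+01D7: 2-byte form → C7 97.
U+0125: 2-byte form → C4 A5.
U+E4B33: 4-byte form → F3 A4 AC B3.
U+2648: 3-byte form → E2 99 88.
Concatenated (15 bytes): F4 8B B5 B7 C7 97 C4 A5 F3 A4 AC B3 E2 99 88.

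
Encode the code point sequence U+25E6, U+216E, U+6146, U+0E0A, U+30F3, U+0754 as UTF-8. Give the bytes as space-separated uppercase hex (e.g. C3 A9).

E2 97 A6 E2 85 AE E6 85 86 E0 B8 8A E3 83 B3 DD 94

U+25E6: 3-byte form → E2 97 A6.
U+216E: 3-byte form → E2 85 AE.
U+6146: 3-byte form → E6 85 86.
U+0E0A: 3-byte form → E0 B8 8A.
U+30F3: 3-byte form → E3 83 B3.
U+0754: 2-byte form → DD 94.
Concatenated (17 bytes): E2 97 A6 E2 85 AE E6 85 86 E0 B8 8A E3 83 B3 DD 94.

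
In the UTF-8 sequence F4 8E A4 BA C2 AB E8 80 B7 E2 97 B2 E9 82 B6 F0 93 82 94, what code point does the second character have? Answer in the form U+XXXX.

Offset 0: leading byte 0xF4 = 11110100 → 4-byte char #1 = F4 8E A4 BA.
Offset 4: leading byte 0xC2 = 11000010 → 2-byte char #2 = C2 AB.
Leading byte 0xC2 = 11000010 matches 110xxxxx → 2-byte sequence.
Byte 1: 0xC2 = 11000010, payload 00010 (5 bits).
Byte 2: 0xAB = 10101011 (10xxxxxx ✓), payload 101011.
Concatenate: 00010101011 = 0xAB (11 bits → U+00AB).

U+00AB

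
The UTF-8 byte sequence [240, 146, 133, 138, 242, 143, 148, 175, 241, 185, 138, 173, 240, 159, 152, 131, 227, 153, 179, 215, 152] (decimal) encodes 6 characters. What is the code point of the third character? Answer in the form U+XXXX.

U+792AD

Offset 0: leading byte 0xF0 = 11110000 → 4-byte char #1 = F0 92 85 8A.
Offset 4: leading byte 0xF2 = 11110010 → 4-byte char #2 = F2 8F 94 AF.
Offset 8: leading byte 0xF1 = 11110001 → 4-byte char #3 = F1 B9 8A AD.
Leading byte 0xF1 = 11110001 matches 11110xxx → 4-byte sequence.
Byte 1: 0xF1 = 11110001, payload 001 (3 bits).
Byte 2: 0xB9 = 10111001 (10xxxxxx ✓), payload 111001.
Byte 3: 0x8A = 10001010 (10xxxxxx ✓), payload 001010.
Byte 4: 0xAD = 10101101 (10xxxxxx ✓), payload 101101.
Concatenate: 001111001001010101101 = 0x792AD (21 bits → U+792AD).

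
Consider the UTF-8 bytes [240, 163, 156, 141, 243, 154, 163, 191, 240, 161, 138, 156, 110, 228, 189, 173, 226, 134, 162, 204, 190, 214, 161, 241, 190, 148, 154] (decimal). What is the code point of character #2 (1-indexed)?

Offset 0: leading byte 0xF0 = 11110000 → 4-byte char #1 = F0 A3 9C 8D.
Offset 4: leading byte 0xF3 = 11110011 → 4-byte char #2 = F3 9A A3 BF.
Leading byte 0xF3 = 11110011 matches 11110xxx → 4-byte sequence.
Byte 1: 0xF3 = 11110011, payload 011 (3 bits).
Byte 2: 0x9A = 10011010 (10xxxxxx ✓), payload 011010.
Byte 3: 0xA3 = 10100011 (10xxxxxx ✓), payload 100011.
Byte 4: 0xBF = 10111111 (10xxxxxx ✓), payload 111111.
Concatenate: 011011010100011111111 = 0xDA8FF (21 bits → U+DA8FF).

U+DA8FF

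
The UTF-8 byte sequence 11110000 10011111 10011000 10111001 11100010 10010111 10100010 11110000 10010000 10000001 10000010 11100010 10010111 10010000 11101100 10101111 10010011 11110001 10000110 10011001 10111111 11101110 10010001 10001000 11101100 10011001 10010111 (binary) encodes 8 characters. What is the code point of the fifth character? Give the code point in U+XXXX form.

Offset 0: leading byte 0xF0 = 11110000 → 4-byte char #1 = F0 9F 98 B9.
Offset 4: leading byte 0xE2 = 11100010 → 3-byte char #2 = E2 97 A2.
Offset 7: leading byte 0xF0 = 11110000 → 4-byte char #3 = F0 90 81 82.
Offset 11: leading byte 0xE2 = 11100010 → 3-byte char #4 = E2 97 90.
Offset 14: leading byte 0xEC = 11101100 → 3-byte char #5 = EC AF 93.
Leading byte 0xEC = 11101100 matches 1110xxxx → 3-byte sequence.
Byte 1: 0xEC = 11101100, payload 1100 (4 bits).
Byte 2: 0xAF = 10101111 (10xxxxxx ✓), payload 101111.
Byte 3: 0x93 = 10010011 (10xxxxxx ✓), payload 010011.
Concatenate: 1100101111010011 = 0xCBD3 (16 bits → U+CBD3).

U+CBD3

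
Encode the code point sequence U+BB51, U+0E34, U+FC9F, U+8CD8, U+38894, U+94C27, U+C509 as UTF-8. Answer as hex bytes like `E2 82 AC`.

EB AD 91 E0 B8 B4 EF B2 9F E8 B3 98 F0 B8 A2 94 F2 94 B0 A7 EC 94 89

U+BB51: 3-byte form → EB AD 91.
U+0E34: 3-byte form → E0 B8 B4.
U+FC9F: 3-byte form → EF B2 9F.
U+8CD8: 3-byte form → E8 B3 98.
U+38894: 4-byte form → F0 B8 A2 94.
U+94C27: 4-byte form → F2 94 B0 A7.
U+C509: 3-byte form → EC 94 89.
Concatenated (23 bytes): EB AD 91 E0 B8 B4 EF B2 9F E8 B3 98 F0 B8 A2 94 F2 94 B0 A7 EC 94 89.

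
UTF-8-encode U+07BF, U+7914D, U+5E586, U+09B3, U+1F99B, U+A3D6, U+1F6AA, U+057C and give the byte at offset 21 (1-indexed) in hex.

0xF0

1-indexed offset 21 is 0-indexed offset 20.
U+07BF → 2-byte form DE BF at offsets 0–1.
U+7914D → 4-byte form F1 B9 85 8D at offsets 2–5.
U+5E586 → 4-byte form F1 9E 96 86 at offsets 6–9.
U+09B3 → 3-byte form E0 A6 B3 at offsets 10–12.
U+1F99B → 4-byte form F0 9F A6 9B at offsets 13–16.
U+A3D6 → 3-byte form EA 8F 96 at offsets 17–19.
U+1F6AA → 4-byte form F0 9F 9A AA at offsets 20–23.
Offset 20 falls in char 7's range; it's byte 1 of F0 9F 9A AA = 0xF0.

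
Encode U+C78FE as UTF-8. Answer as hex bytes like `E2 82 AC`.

F3 87 A3 BE

U+C78FE = 0xC78FE = 817406 decimal. In range U+10000–U+10FFFF → 4-byte form: 11110xxx 10xxxxxx 10xxxxxx 10xxxxxx.
Binary (21 bits): 011000111100011111110.
Split 3+6+6+6: 011 | 000111 | 100011 | 111110.
Byte 1: 11110011 = 0xF3.
Byte 2: 10000111 = 0x87.
Byte 3: 10100011 = 0xA3.
Byte 4: 10111110 = 0xBE.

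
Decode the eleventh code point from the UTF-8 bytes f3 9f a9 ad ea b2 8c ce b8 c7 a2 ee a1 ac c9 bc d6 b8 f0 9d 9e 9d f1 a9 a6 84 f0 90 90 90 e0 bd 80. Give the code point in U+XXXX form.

U+0F40

Offset 0: leading byte 0xF3 = 11110011 → 4-byte char #1 = F3 9F A9 AD.
Offset 4: leading byte 0xEA = 11101010 → 3-byte char #2 = EA B2 8C.
Offset 7: leading byte 0xCE = 11001110 → 2-byte char #3 = CE B8.
Offset 9: leading byte 0xC7 = 11000111 → 2-byte char #4 = C7 A2.
Offset 11: leading byte 0xEE = 11101110 → 3-byte char #5 = EE A1 AC.
Offset 14: leading byte 0xC9 = 11001001 → 2-byte char #6 = C9 BC.
Offset 16: leading byte 0xD6 = 11010110 → 2-byte char #7 = D6 B8.
Offset 18: leading byte 0xF0 = 11110000 → 4-byte char #8 = F0 9D 9E 9D.
Offset 22: leading byte 0xF1 = 11110001 → 4-byte char #9 = F1 A9 A6 84.
Offset 26: leading byte 0xF0 = 11110000 → 4-byte char #10 = F0 90 90 90.
Offset 30: leading byte 0xE0 = 11100000 → 3-byte char #11 = E0 BD 80.
Leading byte 0xE0 = 11100000 matches 1110xxxx → 3-byte sequence.
Byte 1: 0xE0 = 11100000, payload 0000 (4 bits).
Byte 2: 0xBD = 10111101 (10xxxxxx ✓), payload 111101.
Byte 3: 0x80 = 10000000 (10xxxxxx ✓), payload 000000.
Concatenate: 0000111101000000 = 0xF40 (16 bits → U+0F40).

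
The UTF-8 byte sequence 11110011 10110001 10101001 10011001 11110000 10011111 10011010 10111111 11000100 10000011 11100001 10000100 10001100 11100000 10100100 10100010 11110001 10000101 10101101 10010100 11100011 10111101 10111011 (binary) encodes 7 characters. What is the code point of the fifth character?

U+0922

Offset 0: leading byte 0xF3 = 11110011 → 4-byte char #1 = F3 B1 A9 99.
Offset 4: leading byte 0xF0 = 11110000 → 4-byte char #2 = F0 9F 9A BF.
Offset 8: leading byte 0xC4 = 11000100 → 2-byte char #3 = C4 83.
Offset 10: leading byte 0xE1 = 11100001 → 3-byte char #4 = E1 84 8C.
Offset 13: leading byte 0xE0 = 11100000 → 3-byte char #5 = E0 A4 A2.
Leading byte 0xE0 = 11100000 matches 1110xxxx → 3-byte sequence.
Byte 1: 0xE0 = 11100000, payload 0000 (4 bits).
Byte 2: 0xA4 = 10100100 (10xxxxxx ✓), payload 100100.
Byte 3: 0xA2 = 10100010 (10xxxxxx ✓), payload 100010.
Concatenate: 0000100100100010 = 0x922 (16 bits → U+0922).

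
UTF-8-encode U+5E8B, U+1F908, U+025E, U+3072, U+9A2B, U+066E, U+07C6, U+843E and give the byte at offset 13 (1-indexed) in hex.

0xE9

1-indexed offset 13 is 0-indexed offset 12.
U+5E8B → 3-byte form E5 BA 8B at offsets 0–2.
U+1F908 → 4-byte form F0 9F A4 88 at offsets 3–6.
U+025E → 2-byte form C9 9E at offsets 7–8.
U+3072 → 3-byte form E3 81 B2 at offsets 9–11.
U+9A2B → 3-byte form E9 A8 AB at offsets 12–14.
Offset 12 falls in char 5's range; it's byte 1 of E9 A8 AB = 0xE9.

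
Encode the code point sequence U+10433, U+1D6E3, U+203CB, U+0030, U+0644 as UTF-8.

F0 90 90 B3 F0 9D 9B A3 F0 A0 8F 8B 30 D9 84

U+10433: 4-byte form → F0 90 90 B3.
U+1D6E3: 4-byte form → F0 9D 9B A3.
U+203CB: 4-byte form → F0 A0 8F 8B.
U+0030: 1-byte form → 30.
U+0644: 2-byte form → D9 84.
Concatenated (15 bytes): F0 90 90 B3 F0 9D 9B A3 F0 A0 8F 8B 30 D9 84.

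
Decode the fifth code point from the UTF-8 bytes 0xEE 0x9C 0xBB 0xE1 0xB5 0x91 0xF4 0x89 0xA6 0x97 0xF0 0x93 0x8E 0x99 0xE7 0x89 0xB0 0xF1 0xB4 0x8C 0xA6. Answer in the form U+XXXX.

Offset 0: leading byte 0xEE = 11101110 → 3-byte char #1 = EE 9C BB.
Offset 3: leading byte 0xE1 = 11100001 → 3-byte char #2 = E1 B5 91.
Offset 6: leading byte 0xF4 = 11110100 → 4-byte char #3 = F4 89 A6 97.
Offset 10: leading byte 0xF0 = 11110000 → 4-byte char #4 = F0 93 8E 99.
Offset 14: leading byte 0xE7 = 11100111 → 3-byte char #5 = E7 89 B0.
Leading byte 0xE7 = 11100111 matches 1110xxxx → 3-byte sequence.
Byte 1: 0xE7 = 11100111, payload 0111 (4 bits).
Byte 2: 0x89 = 10001001 (10xxxxxx ✓), payload 001001.
Byte 3: 0xB0 = 10110000 (10xxxxxx ✓), payload 110000.
Concatenate: 0111001001110000 = 0x7270 (16 bits → U+7270).

U+7270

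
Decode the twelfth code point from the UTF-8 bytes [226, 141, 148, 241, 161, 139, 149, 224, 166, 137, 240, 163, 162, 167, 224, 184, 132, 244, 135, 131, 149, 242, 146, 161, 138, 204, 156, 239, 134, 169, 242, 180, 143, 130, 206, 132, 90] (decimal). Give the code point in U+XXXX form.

U+005A

Offset 0: leading byte 0xE2 = 11100010 → 3-byte char #1 = E2 8D 94.
Offset 3: leading byte 0xF1 = 11110001 → 4-byte char #2 = F1 A1 8B 95.
Offset 7: leading byte 0xE0 = 11100000 → 3-byte char #3 = E0 A6 89.
Offset 10: leading byte 0xF0 = 11110000 → 4-byte char #4 = F0 A3 A2 A7.
Offset 14: leading byte 0xE0 = 11100000 → 3-byte char #5 = E0 B8 84.
Offset 17: leading byte 0xF4 = 11110100 → 4-byte char #6 = F4 87 83 95.
Offset 21: leading byte 0xF2 = 11110010 → 4-byte char #7 = F2 92 A1 8A.
Offset 25: leading byte 0xCC = 11001100 → 2-byte char #8 = CC 9C.
Offset 27: leading byte 0xEF = 11101111 → 3-byte char #9 = EF 86 A9.
Offset 30: leading byte 0xF2 = 11110010 → 4-byte char #10 = F2 B4 8F 82.
Offset 34: leading byte 0xCE = 11001110 → 2-byte char #11 = CE 84.
Offset 36: leading byte 0x5A = 01011010 → 1-byte char #12 = 5A.
Leading byte 0x5A = 01011010 matches 0xxxxxxx → 1-byte sequence.
Byte 1: 0x5A = 01011010, payload 1011010 (7 bits).
Concatenate: 1011010 = 0x5A (7 bits → U+005A).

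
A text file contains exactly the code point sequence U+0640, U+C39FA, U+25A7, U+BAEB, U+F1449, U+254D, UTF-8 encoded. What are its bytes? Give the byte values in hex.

U+0640: 2-byte form → D9 80.
U+C39FA: 4-byte form → F3 83 A7 BA.
U+25A7: 3-byte form → E2 96 A7.
U+BAEB: 3-byte form → EB AB AB.
U+F1449: 4-byte form → F3 B1 91 89.
U+254D: 3-byte form → E2 95 8D.
Concatenated (19 bytes): D9 80 F3 83 A7 BA E2 96 A7 EB AB AB F3 B1 91 89 E2 95 8D.

D9 80 F3 83 A7 BA E2 96 A7 EB AB AB F3 B1 91 89 E2 95 8D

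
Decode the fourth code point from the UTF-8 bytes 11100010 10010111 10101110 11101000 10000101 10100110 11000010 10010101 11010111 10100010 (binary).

U+05E2

Offset 0: leading byte 0xE2 = 11100010 → 3-byte char #1 = E2 97 AE.
Offset 3: leading byte 0xE8 = 11101000 → 3-byte char #2 = E8 85 A6.
Offset 6: leading byte 0xC2 = 11000010 → 2-byte char #3 = C2 95.
Offset 8: leading byte 0xD7 = 11010111 → 2-byte char #4 = D7 A2.
Leading byte 0xD7 = 11010111 matches 110xxxxx → 2-byte sequence.
Byte 1: 0xD7 = 11010111, payload 10111 (5 bits).
Byte 2: 0xA2 = 10100010 (10xxxxxx ✓), payload 100010.
Concatenate: 10111100010 = 0x5E2 (11 bits → U+05E2).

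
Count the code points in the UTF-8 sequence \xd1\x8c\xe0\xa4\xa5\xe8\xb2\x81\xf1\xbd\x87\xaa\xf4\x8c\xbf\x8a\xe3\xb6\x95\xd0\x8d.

Byte at offset 0: 0xD1 = 11010001 → 2-byte char (#1). Advance 2.
Byte at offset 2: 0xE0 = 11100000 → 3-byte char (#2). Advance 3.
Byte at offset 5: 0xE8 = 11101000 → 3-byte char (#3). Advance 3.
Byte at offset 8: 0xF1 = 11110001 → 4-byte char (#4). Advance 4.
Byte at offset 12: 0xF4 = 11110100 → 4-byte char (#5). Advance 4.
Byte at offset 16: 0xE3 = 11100011 → 3-byte char (#6). Advance 3.
Byte at offset 19: 0xD0 = 11010000 → 2-byte char (#7). Advance 2.
Reached end at offset 21 after 7 code points.

7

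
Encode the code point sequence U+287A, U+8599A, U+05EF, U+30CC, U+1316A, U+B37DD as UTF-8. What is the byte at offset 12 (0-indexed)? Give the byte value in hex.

0xF0

U+287A → 3-byte form E2 A1 BA at offsets 0–2.
U+8599A → 4-byte form F2 85 A6 9A at offsets 3–6.
U+05EF → 2-byte form D7 AF at offsets 7–8.
U+30CC → 3-byte form E3 83 8C at offsets 9–11.
U+1316A → 4-byte form F0 93 85 AA at offsets 12–15.
Offset 12 falls in char 5's range; it's byte 1 of F0 93 85 AA = 0xF0.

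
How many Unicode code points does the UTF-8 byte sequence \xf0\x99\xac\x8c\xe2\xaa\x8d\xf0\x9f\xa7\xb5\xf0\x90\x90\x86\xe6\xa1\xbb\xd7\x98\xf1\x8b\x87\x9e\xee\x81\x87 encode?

8

Byte at offset 0: 0xF0 = 11110000 → 4-byte char (#1). Advance 4.
Byte at offset 4: 0xE2 = 11100010 → 3-byte char (#2). Advance 3.
Byte at offset 7: 0xF0 = 11110000 → 4-byte char (#3). Advance 4.
Byte at offset 11: 0xF0 = 11110000 → 4-byte char (#4). Advance 4.
Byte at offset 15: 0xE6 = 11100110 → 3-byte char (#5). Advance 3.
Byte at offset 18: 0xD7 = 11010111 → 2-byte char (#6). Advance 2.
Byte at offset 20: 0xF1 = 11110001 → 4-byte char (#7). Advance 4.
Byte at offset 24: 0xEE = 11101110 → 3-byte char (#8). Advance 3.
Reached end at offset 27 after 8 code points.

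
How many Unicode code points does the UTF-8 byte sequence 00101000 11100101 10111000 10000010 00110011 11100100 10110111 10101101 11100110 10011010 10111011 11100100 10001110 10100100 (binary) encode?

Byte at offset 0: 0x28 = 00101000 → 1-byte char (#1). Advance 1.
Byte at offset 1: 0xE5 = 11100101 → 3-byte char (#2). Advance 3.
Byte at offset 4: 0x33 = 00110011 → 1-byte char (#3). Advance 1.
Byte at offset 5: 0xE4 = 11100100 → 3-byte char (#4). Advance 3.
Byte at offset 8: 0xE6 = 11100110 → 3-byte char (#5). Advance 3.
Byte at offset 11: 0xE4 = 11100100 → 3-byte char (#6). Advance 3.
Reached end at offset 14 after 6 code points.

6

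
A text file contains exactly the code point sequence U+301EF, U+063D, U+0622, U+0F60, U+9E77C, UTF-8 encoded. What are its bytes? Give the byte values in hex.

F0 B0 87 AF D8 BD D8 A2 E0 BD A0 F2 9E 9D BC

U+301EF: 4-byte form → F0 B0 87 AF.
U+063D: 2-byte form → D8 BD.
U+0622: 2-byte form → D8 A2.
U+0F60: 3-byte form → E0 BD A0.
U+9E77C: 4-byte form → F2 9E 9D BC.
Concatenated (15 bytes): F0 B0 87 AF D8 BD D8 A2 E0 BD A0 F2 9E 9D BC.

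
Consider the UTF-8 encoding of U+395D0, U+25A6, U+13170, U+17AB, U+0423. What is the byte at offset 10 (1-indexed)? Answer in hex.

1-indexed offset 10 is 0-indexed offset 9.
U+395D0 → 4-byte form F0 B9 97 90 at offsets 0–3.
U+25A6 → 3-byte form E2 96 A6 at offsets 4–6.
U+13170 → 4-byte form F0 93 85 B0 at offsets 7–10.
Offset 9 falls in char 3's range; it's byte 3 of F0 93 85 B0 = 0x85.

0x85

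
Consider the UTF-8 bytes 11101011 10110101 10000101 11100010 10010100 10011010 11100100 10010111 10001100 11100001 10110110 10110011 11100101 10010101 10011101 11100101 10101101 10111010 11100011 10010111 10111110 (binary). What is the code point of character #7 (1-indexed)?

Offset 0: leading byte 0xEB = 11101011 → 3-byte char #1 = EB B5 85.
Offset 3: leading byte 0xE2 = 11100010 → 3-byte char #2 = E2 94 9A.
Offset 6: leading byte 0xE4 = 11100100 → 3-byte char #3 = E4 97 8C.
Offset 9: leading byte 0xE1 = 11100001 → 3-byte char #4 = E1 B6 B3.
Offset 12: leading byte 0xE5 = 11100101 → 3-byte char #5 = E5 95 9D.
Offset 15: leading byte 0xE5 = 11100101 → 3-byte char #6 = E5 AD BA.
Offset 18: leading byte 0xE3 = 11100011 → 3-byte char #7 = E3 97 BE.
Leading byte 0xE3 = 11100011 matches 1110xxxx → 3-byte sequence.
Byte 1: 0xE3 = 11100011, payload 0011 (4 bits).
Byte 2: 0x97 = 10010111 (10xxxxxx ✓), payload 010111.
Byte 3: 0xBE = 10111110 (10xxxxxx ✓), payload 111110.
Concatenate: 0011010111111110 = 0x35FE (16 bits → U+35FE).

U+35FE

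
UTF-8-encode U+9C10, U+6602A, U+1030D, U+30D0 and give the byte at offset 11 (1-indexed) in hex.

1-indexed offset 11 is 0-indexed offset 10.
U+9C10 → 3-byte form E9 B0 90 at offsets 0–2.
U+6602A → 4-byte form F1 A6 80 AA at offsets 3–6.
U+1030D → 4-byte form F0 90 8C 8D at offsets 7–10.
Offset 10 falls in char 3's range; it's byte 4 of F0 90 8C 8D = 0x8D.

0x8D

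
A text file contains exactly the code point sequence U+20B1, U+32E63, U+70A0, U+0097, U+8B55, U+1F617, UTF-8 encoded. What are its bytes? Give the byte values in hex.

U+20B1: 3-byte form → E2 82 B1.
U+32E63: 4-byte form → F0 B2 B9 A3.
U+70A0: 3-byte form → E7 82 A0.
U+0097: 2-byte form → C2 97.
U+8B55: 3-byte form → E8 AD 95.
U+1F617: 4-byte form → F0 9F 98 97.
Concatenated (19 bytes): E2 82 B1 F0 B2 B9 A3 E7 82 A0 C2 97 E8 AD 95 F0 9F 98 97.

E2 82 B1 F0 B2 B9 A3 E7 82 A0 C2 97 E8 AD 95 F0 9F 98 97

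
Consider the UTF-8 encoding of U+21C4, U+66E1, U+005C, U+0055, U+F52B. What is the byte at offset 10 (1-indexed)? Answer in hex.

1-indexed offset 10 is 0-indexed offset 9.
U+21C4 → 3-byte form E2 87 84 at offsets 0–2.
U+66E1 → 3-byte form E6 9B A1 at offsets 3–5.
U+005C → 1-byte form 5C at offsets 6–6.
U+0055 → 1-byte form 55 at offsets 7–7.
U+F52B → 3-byte form EF 94 AB at offsets 8–10.
Offset 9 falls in char 5's range; it's byte 2 of EF 94 AB = 0x94.

0x94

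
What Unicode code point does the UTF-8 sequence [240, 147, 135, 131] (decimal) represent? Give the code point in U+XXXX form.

U+131C3

Leading byte 0xF0 = 11110000 matches 11110xxx → 4-byte sequence.
Byte 1: 0xF0 = 11110000, payload 000 (3 bits).
Byte 2: 0x93 = 10010011 (10xxxxxx ✓), payload 010011.
Byte 3: 0x87 = 10000111 (10xxxxxx ✓), payload 000111.
Byte 4: 0x83 = 10000011 (10xxxxxx ✓), payload 000011.
Concatenate: 000010011000111000011 = 0x131C3 (21 bits → U+131C3).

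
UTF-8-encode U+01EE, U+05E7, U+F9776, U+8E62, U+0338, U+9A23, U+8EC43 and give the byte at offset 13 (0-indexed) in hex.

0xE9

U+01EE → 2-byte form C7 AE at offsets 0–1.
U+05E7 → 2-byte form D7 A7 at offsets 2–3.
U+F9776 → 4-byte form F3 B9 9D B6 at offsets 4–7.
U+8E62 → 3-byte form E8 B9 A2 at offsets 8–10.
U+0338 → 2-byte form CC B8 at offsets 11–12.
U+9A23 → 3-byte form E9 A8 A3 at offsets 13–15.
Offset 13 falls in char 6's range; it's byte 1 of E9 A8 A3 = 0xE9.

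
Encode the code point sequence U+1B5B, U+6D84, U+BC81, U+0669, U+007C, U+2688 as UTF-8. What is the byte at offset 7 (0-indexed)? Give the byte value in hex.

U+1B5B → 3-byte form E1 AD 9B at offsets 0–2.
U+6D84 → 3-byte form E6 B6 84 at offsets 3–5.
U+BC81 → 3-byte form EB B2 81 at offsets 6–8.
Offset 7 falls in char 3's range; it's byte 2 of EB B2 81 = 0xB2.

0xB2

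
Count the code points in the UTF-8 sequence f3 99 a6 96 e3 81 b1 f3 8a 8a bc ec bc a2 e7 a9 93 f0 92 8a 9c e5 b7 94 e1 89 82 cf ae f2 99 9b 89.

Byte at offset 0: 0xF3 = 11110011 → 4-byte char (#1). Advance 4.
Byte at offset 4: 0xE3 = 11100011 → 3-byte char (#2). Advance 3.
Byte at offset 7: 0xF3 = 11110011 → 4-byte char (#3). Advance 4.
Byte at offset 11: 0xEC = 11101100 → 3-byte char (#4). Advance 3.
Byte at offset 14: 0xE7 = 11100111 → 3-byte char (#5). Advance 3.
Byte at offset 17: 0xF0 = 11110000 → 4-byte char (#6). Advance 4.
Byte at offset 21: 0xE5 = 11100101 → 3-byte char (#7). Advance 3.
Byte at offset 24: 0xE1 = 11100001 → 3-byte char (#8). Advance 3.
Byte at offset 27: 0xCF = 11001111 → 2-byte char (#9). Advance 2.
Byte at offset 29: 0xF2 = 11110010 → 4-byte char (#10). Advance 4.
Reached end at offset 33 after 10 code points.

10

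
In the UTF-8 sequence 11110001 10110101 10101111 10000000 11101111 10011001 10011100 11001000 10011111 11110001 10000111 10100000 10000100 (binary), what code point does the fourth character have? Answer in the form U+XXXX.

Offset 0: leading byte 0xF1 = 11110001 → 4-byte char #1 = F1 B5 AF 80.
Offset 4: leading byte 0xEF = 11101111 → 3-byte char #2 = EF 99 9C.
Offset 7: leading byte 0xC8 = 11001000 → 2-byte char #3 = C8 9F.
Offset 9: leading byte 0xF1 = 11110001 → 4-byte char #4 = F1 87 A0 84.
Leading byte 0xF1 = 11110001 matches 11110xxx → 4-byte sequence.
Byte 1: 0xF1 = 11110001, payload 001 (3 bits).
Byte 2: 0x87 = 10000111 (10xxxxxx ✓), payload 000111.
Byte 3: 0xA0 = 10100000 (10xxxxxx ✓), payload 100000.
Byte 4: 0x84 = 10000100 (10xxxxxx ✓), payload 000100.
Concatenate: 001000111100000000100 = 0x47804 (21 bits → U+47804).

U+47804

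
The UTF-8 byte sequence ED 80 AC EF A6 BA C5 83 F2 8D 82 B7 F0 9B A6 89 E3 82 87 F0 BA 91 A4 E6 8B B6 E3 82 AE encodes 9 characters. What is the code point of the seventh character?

U+3A464

Offset 0: leading byte 0xED = 11101101 → 3-byte char #1 = ED 80 AC.
Offset 3: leading byte 0xEF = 11101111 → 3-byte char #2 = EF A6 BA.
Offset 6: leading byte 0xC5 = 11000101 → 2-byte char #3 = C5 83.
Offset 8: leading byte 0xF2 = 11110010 → 4-byte char #4 = F2 8D 82 B7.
Offset 12: leading byte 0xF0 = 11110000 → 4-byte char #5 = F0 9B A6 89.
Offset 16: leading byte 0xE3 = 11100011 → 3-byte char #6 = E3 82 87.
Offset 19: leading byte 0xF0 = 11110000 → 4-byte char #7 = F0 BA 91 A4.
Leading byte 0xF0 = 11110000 matches 11110xxx → 4-byte sequence.
Byte 1: 0xF0 = 11110000, payload 000 (3 bits).
Byte 2: 0xBA = 10111010 (10xxxxxx ✓), payload 111010.
Byte 3: 0x91 = 10010001 (10xxxxxx ✓), payload 010001.
Byte 4: 0xA4 = 10100100 (10xxxxxx ✓), payload 100100.
Concatenate: 000111010010001100100 = 0x3A464 (21 bits → U+3A464).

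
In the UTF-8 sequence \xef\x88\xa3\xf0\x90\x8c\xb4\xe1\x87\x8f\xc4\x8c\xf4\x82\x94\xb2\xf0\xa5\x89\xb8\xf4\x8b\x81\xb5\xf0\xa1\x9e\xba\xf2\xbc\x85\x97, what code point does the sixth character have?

U+25278

Offset 0: leading byte 0xEF = 11101111 → 3-byte char #1 = EF 88 A3.
Offset 3: leading byte 0xF0 = 11110000 → 4-byte char #2 = F0 90 8C B4.
Offset 7: leading byte 0xE1 = 11100001 → 3-byte char #3 = E1 87 8F.
Offset 10: leading byte 0xC4 = 11000100 → 2-byte char #4 = C4 8C.
Offset 12: leading byte 0xF4 = 11110100 → 4-byte char #5 = F4 82 94 B2.
Offset 16: leading byte 0xF0 = 11110000 → 4-byte char #6 = F0 A5 89 B8.
Leading byte 0xF0 = 11110000 matches 11110xxx → 4-byte sequence.
Byte 1: 0xF0 = 11110000, payload 000 (3 bits).
Byte 2: 0xA5 = 10100101 (10xxxxxx ✓), payload 100101.
Byte 3: 0x89 = 10001001 (10xxxxxx ✓), payload 001001.
Byte 4: 0xB8 = 10111000 (10xxxxxx ✓), payload 111000.
Concatenate: 000100101001001111000 = 0x25278 (21 bits → U+25278).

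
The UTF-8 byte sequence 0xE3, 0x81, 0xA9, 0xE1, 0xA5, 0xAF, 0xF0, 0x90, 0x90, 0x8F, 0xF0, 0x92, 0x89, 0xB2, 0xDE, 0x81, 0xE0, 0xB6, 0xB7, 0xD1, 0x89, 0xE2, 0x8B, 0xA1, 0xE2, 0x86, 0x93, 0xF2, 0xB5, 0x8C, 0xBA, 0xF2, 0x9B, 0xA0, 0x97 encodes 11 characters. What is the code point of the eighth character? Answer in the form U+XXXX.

U+22E1

Offset 0: leading byte 0xE3 = 11100011 → 3-byte char #1 = E3 81 A9.
Offset 3: leading byte 0xE1 = 11100001 → 3-byte char #2 = E1 A5 AF.
Offset 6: leading byte 0xF0 = 11110000 → 4-byte char #3 = F0 90 90 8F.
Offset 10: leading byte 0xF0 = 11110000 → 4-byte char #4 = F0 92 89 B2.
Offset 14: leading byte 0xDE = 11011110 → 2-byte char #5 = DE 81.
Offset 16: leading byte 0xE0 = 11100000 → 3-byte char #6 = E0 B6 B7.
Offset 19: leading byte 0xD1 = 11010001 → 2-byte char #7 = D1 89.
Offset 21: leading byte 0xE2 = 11100010 → 3-byte char #8 = E2 8B A1.
Leading byte 0xE2 = 11100010 matches 1110xxxx → 3-byte sequence.
Byte 1: 0xE2 = 11100010, payload 0010 (4 bits).
Byte 2: 0x8B = 10001011 (10xxxxxx ✓), payload 001011.
Byte 3: 0xA1 = 10100001 (10xxxxxx ✓), payload 100001.
Concatenate: 0010001011100001 = 0x22E1 (16 bits → U+22E1).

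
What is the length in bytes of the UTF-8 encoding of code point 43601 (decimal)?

U+AA51 = 0xAA51. UTF-8 uses 1 byte below 0x80, 2 below 0x800, 3 below 0x10000, 4 up to 0x10FFFF. 0xAA51 is in U+0800–U+FFFF → 3 bytes.

3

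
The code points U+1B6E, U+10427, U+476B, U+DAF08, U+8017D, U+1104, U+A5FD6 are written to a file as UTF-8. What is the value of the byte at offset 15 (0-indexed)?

U+1B6E → 3-byte form E1 AD AE at offsets 0–2.
U+10427 → 4-byte form F0 90 90 A7 at offsets 3–6.
U+476B → 3-byte form E4 9D AB at offsets 7–9.
U+DAF08 → 4-byte form F3 9A BC 88 at offsets 10–13.
U+8017D → 4-byte form F2 80 85 BD at offsets 14–17.
Offset 15 falls in char 5's range; it's byte 2 of F2 80 85 BD = 0x80.

0x80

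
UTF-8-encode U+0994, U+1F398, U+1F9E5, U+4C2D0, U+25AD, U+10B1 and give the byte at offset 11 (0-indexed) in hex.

U+0994 → 3-byte form E0 A6 94 at offsets 0–2.
U+1F398 → 4-byte form F0 9F 8E 98 at offsets 3–6.
U+1F9E5 → 4-byte form F0 9F A7 A5 at offsets 7–10.
U+4C2D0 → 4-byte form F1 8C 8B 90 at offsets 11–14.
Offset 11 falls in char 4's range; it's byte 1 of F1 8C 8B 90 = 0xF1.

0xF1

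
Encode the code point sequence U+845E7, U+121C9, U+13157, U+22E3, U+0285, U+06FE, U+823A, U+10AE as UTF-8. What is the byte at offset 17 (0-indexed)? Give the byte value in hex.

U+845E7 → 4-byte form F2 84 97 A7 at offsets 0–3.
U+121C9 → 4-byte form F0 92 87 89 at offsets 4–7.
U+13157 → 4-byte form F0 93 85 97 at offsets 8–11.
U+22E3 → 3-byte form E2 8B A3 at offsets 12–14.
U+0285 → 2-byte form CA 85 at offsets 15–16.
U+06FE → 2-byte form DB BE at offsets 17–18.
Offset 17 falls in char 6's range; it's byte 1 of DB BE = 0xDB.

0xDB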